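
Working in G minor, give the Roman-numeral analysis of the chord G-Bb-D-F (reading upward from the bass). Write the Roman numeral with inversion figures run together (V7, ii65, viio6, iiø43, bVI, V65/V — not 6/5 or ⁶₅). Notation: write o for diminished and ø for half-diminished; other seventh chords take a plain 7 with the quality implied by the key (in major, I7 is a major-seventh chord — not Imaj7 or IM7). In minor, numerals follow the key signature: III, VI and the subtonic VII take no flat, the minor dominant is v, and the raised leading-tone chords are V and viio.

i7

Stacked in thirds the chord is G-Bb-D-F: a minor seventh chord on G.
In G minor, G is the tonic; the diatonic minor seventh chord there is i7.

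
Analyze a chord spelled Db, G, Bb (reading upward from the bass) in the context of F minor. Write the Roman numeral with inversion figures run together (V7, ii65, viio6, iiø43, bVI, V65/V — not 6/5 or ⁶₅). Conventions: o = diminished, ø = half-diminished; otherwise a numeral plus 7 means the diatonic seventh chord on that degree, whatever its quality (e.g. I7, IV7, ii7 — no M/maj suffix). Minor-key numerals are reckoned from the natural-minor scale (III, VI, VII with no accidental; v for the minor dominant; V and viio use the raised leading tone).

Stacked in thirds the chord is G-Bb-Db: a diminished triad on G.
In F minor, G is the supertonic; the diatonic diminished triad there is iio.
With Db in the bass the chord is in second inversion, so the figured bass is 64.

iio64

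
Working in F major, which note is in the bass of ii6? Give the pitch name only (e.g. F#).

ii in F major has root G; the chord is G-Bb-D.
The figure 6 means first inversion — the third is in the bass.

Bb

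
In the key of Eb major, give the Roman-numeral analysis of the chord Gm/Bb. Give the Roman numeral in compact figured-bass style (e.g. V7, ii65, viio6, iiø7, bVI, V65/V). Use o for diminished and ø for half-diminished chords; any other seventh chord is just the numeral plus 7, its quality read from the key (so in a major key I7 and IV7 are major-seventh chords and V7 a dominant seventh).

iii6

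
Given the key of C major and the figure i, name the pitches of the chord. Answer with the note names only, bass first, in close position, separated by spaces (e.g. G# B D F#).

i is the minor tonic, borrowed from the parallel minor. In C major that root is C.
So the chord is C-Eb-G.

C Eb G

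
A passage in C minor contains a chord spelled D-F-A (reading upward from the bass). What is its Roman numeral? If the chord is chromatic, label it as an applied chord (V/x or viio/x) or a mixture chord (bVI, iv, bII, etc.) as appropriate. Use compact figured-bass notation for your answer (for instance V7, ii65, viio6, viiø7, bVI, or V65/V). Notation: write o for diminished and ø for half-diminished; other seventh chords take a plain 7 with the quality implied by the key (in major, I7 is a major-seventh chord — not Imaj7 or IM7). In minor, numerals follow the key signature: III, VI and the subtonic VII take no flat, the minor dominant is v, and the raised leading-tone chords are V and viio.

ii

Stacked in thirds the chord is D-F-A: a minor triad on D.
D is the second degree of C minor. This is the minor supertonic, borrowed from the parallel major (the Dorian ii).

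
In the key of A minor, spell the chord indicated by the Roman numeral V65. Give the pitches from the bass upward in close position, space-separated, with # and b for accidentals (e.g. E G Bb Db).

G# B D E

In A minor, scale degree 5 is E. The dominant is major (leading tone raised), so V is a dominant seventh chord.
Stacking thirds from E gives E-G#-B-D.
With the 65 figure the chord is in first inversion; from the bass G# upward in close position it reads G#-B-D-E.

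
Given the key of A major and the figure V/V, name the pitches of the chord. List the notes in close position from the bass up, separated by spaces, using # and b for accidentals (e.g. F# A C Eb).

B D# F#

The slash means an applied dominant: we want the dominant of V. In A major, V is E major, and its dominant is built on B.
Building a major triad on B gives B-D#-F#.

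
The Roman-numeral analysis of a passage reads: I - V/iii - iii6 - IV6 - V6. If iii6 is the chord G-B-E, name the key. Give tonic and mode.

The chord Em/G is a minor triad rooted on E; its label is iii6.
If E is scale degree 3 and the mode makes that degree carry a minor triad, the tonic is C and the mode is major.

C major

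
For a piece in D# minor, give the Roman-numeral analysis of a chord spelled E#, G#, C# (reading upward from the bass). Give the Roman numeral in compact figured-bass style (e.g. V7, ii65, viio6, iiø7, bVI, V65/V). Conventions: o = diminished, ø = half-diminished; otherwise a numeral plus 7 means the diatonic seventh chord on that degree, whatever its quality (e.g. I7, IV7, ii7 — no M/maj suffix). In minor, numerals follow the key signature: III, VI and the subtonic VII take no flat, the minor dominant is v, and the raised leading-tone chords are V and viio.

Stacked in thirds the chord is C#-E#-G#: a major triad on C#.
C# is scale degree 7 in D# minor, and a major triad on that degree is written VII.
With E# in the bass the chord is in first inversion, so the figured bass is 6.

VII6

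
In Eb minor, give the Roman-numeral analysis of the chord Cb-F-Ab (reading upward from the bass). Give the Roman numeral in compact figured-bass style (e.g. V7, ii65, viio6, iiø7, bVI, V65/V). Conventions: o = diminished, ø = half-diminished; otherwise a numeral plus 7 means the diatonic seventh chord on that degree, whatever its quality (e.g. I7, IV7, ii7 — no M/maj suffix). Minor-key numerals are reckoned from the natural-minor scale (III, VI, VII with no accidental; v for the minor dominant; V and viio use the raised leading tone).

iio64

The pitches F-Ab-Cb form a diminished triad rooted on F.
F is scale degree 2 in Eb minor, and a diminished triad on that degree is written iio.
With Cb in the bass the chord is in second inversion, so the figured bass is 64.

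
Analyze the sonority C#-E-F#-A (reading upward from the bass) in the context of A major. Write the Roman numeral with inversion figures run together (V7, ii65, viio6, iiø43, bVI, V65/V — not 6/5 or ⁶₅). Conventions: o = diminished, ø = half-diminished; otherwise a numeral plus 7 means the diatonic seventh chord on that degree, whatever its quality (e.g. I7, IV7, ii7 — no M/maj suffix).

vi43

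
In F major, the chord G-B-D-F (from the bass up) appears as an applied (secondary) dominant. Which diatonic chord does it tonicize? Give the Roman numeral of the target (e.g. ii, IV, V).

V

The chord is a dominant seventh chord on G.
A dominant resolves down a perfect fifth: G → C. In F major, C is scale degree 5, i.e. V.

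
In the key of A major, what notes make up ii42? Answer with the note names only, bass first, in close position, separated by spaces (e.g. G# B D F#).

In A major, the supertonic is B, and the diatonic chord built there is a minor seventh chord.
Stacking thirds from B gives B-D-F#-A.
With the 42 figure the chord is in third inversion; from the bass A upward in close position it reads A-B-D-F#.

A B D F#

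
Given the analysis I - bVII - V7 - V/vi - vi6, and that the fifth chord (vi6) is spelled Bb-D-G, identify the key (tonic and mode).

Bb major

vi6 is given as Bb-D-G — a minor triad with root G.
If G is scale degree 6 and the mode makes that degree carry a minor triad, the tonic is Bb and the mode is major.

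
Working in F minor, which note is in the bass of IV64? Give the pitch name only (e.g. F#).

F

IV in F minor has root Bb; the chord is Bb-D-F.
The figure 64 means second inversion — the fifth is in the bass.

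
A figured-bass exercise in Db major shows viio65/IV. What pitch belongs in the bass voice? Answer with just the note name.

Ab

The applied chord viio65/IV is rooted on F: F-Ab-Cb-Ebb.
The figure 65 means first inversion — the third is in the bass.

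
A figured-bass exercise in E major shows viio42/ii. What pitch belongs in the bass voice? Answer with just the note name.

D

The applied chord viio42/ii is rooted on E#: E#-G#-B-D.
The figure 42 means third inversion — the seventh is in the bass.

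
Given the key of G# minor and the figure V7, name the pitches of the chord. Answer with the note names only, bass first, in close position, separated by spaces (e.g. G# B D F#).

D# F## A# C#

In G# minor, scale degree 5 is D#. The dominant is major (leading tone raised), so V is a dominant seventh chord.
Stacking thirds from D# gives D#-F##-A#-C#.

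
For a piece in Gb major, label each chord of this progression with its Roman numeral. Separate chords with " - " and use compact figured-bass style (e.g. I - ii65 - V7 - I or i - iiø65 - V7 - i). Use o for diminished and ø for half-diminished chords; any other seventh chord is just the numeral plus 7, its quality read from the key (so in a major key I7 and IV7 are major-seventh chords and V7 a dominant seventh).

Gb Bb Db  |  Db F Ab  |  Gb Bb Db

Gb-Bb-Db has root Gb, degree 1 in Gb major, so I.
Db-F-Ab has root Db, degree 5 in Gb major, so V.
Gb-Bb-Db: root Gb is the tonic; major triad there is I.

I - V - I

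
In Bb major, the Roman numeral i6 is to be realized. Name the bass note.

Db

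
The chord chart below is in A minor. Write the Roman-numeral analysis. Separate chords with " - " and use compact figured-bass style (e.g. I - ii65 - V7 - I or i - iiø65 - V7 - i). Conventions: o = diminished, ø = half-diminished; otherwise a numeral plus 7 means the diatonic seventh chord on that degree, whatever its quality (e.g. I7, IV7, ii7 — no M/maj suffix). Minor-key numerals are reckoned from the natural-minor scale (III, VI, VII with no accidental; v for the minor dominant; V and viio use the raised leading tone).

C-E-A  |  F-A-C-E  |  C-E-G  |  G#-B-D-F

C-E-A has root A, degree 1 in A minor, so i6.
F-A-C-E has root F, degree 6 in A minor, so VI7.
C-E-G: major triad on C = scale degree 3 → III.
G#-B-D-F: fully diminished seventh chord on G# = scale degree 7 → viio7.

i6 - VI7 - III - viio7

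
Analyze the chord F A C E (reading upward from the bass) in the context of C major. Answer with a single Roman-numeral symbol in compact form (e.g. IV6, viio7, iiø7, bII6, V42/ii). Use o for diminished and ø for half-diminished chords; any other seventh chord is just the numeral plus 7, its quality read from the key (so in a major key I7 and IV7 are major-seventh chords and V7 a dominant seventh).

The pitches F-A-C-E form a major seventh chord rooted on F.
F is scale degree 4 in C major, and a major seventh chord on that degree is written IV7.

IV7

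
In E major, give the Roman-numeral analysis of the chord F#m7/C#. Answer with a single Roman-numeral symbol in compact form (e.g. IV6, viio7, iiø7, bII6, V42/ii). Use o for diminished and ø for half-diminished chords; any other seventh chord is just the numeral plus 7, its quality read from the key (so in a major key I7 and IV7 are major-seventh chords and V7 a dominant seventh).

ii43

The pitches F#-A-C#-E form a minor seventh chord rooted on F#.
In E major, F# is the supertonic; the diatonic minor seventh chord there is ii7.
With C# in the bass the chord is in second inversion, so the figured bass is 43.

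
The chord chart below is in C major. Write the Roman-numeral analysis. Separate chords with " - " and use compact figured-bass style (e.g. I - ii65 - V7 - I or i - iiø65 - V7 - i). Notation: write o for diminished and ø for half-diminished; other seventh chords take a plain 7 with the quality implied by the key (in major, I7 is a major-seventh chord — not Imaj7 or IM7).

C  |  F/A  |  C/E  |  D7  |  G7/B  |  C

I - IV6 - I6 - V7/V - V65 - I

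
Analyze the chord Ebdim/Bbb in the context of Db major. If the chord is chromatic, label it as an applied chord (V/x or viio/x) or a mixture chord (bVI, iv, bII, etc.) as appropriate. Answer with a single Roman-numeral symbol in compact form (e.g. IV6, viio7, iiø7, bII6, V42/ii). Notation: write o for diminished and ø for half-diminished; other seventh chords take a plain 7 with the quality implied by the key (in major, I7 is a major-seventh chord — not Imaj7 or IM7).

iio64

The pitches Eb-Gb-Bbb form a diminished triad rooted on Eb.
Eb is the second degree of Db major. This is the diminished supertonic triad, borrowed from the parallel minor.
With Bbb in the bass the chord is in second inversion, so the figured bass is 64.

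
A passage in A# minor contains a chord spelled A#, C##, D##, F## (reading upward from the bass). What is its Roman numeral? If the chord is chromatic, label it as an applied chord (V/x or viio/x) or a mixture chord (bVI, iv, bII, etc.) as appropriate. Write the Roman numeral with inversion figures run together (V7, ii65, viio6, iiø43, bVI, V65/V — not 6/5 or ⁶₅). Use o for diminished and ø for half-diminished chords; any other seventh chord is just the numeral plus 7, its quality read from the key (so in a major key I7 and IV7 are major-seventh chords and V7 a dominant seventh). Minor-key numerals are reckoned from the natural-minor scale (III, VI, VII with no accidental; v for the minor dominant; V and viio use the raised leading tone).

The pitches D##-F##-A#-C## form a half-diminished seventh chord rooted on D##.
D## sits a half step below E# (V in A# minor); a diminished chord there is the applied leading-tone chord of V.
With A# in the bass the chord is in second inversion, so the figured bass is 43.

viiø43/V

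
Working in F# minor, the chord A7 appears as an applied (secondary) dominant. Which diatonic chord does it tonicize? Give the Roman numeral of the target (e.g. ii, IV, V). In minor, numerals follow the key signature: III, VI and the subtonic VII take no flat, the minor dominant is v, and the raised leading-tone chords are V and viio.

VI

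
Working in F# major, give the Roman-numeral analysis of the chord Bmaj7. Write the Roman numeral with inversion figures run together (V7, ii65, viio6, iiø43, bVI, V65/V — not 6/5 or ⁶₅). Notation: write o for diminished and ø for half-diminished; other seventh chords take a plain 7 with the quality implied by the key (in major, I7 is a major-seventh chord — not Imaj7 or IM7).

IV7

Stacked in thirds the chord is B-D#-F#-A#: a major seventh chord on B.
In F# major, B is the subdominant; the diatonic major seventh chord there is IV7.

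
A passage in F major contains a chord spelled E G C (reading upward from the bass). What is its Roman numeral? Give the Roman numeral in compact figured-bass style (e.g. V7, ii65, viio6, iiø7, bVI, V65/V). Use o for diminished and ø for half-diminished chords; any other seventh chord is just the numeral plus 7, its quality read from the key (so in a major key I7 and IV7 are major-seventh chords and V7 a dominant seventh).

V6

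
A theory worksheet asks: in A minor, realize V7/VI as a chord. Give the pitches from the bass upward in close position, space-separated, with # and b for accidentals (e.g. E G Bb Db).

V7/VI is a secondary dominant — the dominant seventh of VI. VI in A minor is F, so the applied chord's root is C, a perfect fifth above.
Building a dominant seventh chord on C gives C-E-G-Bb.

C E G Bb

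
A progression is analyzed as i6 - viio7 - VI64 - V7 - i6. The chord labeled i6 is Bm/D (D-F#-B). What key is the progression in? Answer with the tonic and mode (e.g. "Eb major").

B minor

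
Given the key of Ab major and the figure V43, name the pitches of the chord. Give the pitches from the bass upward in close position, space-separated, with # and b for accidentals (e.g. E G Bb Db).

Bb Db Eb G

In Ab major, the dominant is Eb, and the diatonic chord built there is a dominant seventh chord.
Stacking thirds from Eb gives Eb-G-Bb-Db.
The figured bass 43 indicates second inversion, placing the fifth (Bb) in the bass: Bb-Db-Eb-G.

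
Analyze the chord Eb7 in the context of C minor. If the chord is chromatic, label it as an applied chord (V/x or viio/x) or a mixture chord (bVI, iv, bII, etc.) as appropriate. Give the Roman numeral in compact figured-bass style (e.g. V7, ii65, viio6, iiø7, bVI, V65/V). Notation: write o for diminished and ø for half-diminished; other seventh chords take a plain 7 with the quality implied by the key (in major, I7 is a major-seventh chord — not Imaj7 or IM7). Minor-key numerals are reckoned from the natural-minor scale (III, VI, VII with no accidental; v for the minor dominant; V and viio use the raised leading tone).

V7/VI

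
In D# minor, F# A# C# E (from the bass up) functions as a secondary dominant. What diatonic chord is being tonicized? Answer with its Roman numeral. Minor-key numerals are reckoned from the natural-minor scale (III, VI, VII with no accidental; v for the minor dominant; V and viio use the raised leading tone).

The chord is a dominant seventh chord on F#.
A dominant resolves down a perfect fifth: F# → B. In D# minor, B is scale degree 6, i.e. VI.

VI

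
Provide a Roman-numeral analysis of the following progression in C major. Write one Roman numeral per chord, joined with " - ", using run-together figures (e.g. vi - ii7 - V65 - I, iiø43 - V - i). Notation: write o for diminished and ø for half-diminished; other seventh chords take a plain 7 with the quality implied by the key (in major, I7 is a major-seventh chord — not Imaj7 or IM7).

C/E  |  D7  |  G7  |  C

I6 - V7/V - V7 - I

C/E has root C, degree 1 in C major, so I6.
D7: chromatic; D is V of V, so V7/V.
G7: dominant seventh chord on G = scale degree 5 → V7.
C has root C, degree 1 in C major, so I.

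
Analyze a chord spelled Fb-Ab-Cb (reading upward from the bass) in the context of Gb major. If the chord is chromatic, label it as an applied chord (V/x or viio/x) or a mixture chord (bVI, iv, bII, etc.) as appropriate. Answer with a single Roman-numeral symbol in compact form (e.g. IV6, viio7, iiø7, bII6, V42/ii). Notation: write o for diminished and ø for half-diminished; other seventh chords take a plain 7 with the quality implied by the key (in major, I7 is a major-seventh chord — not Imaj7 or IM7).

The pitches Fb-Ab-Cb form a major triad rooted on Fb.
Fb is the lowered seventh degree of Gb major (diatonic 7 would be F). This is a major triad on the lowered seventh degree (the subtonic), borrowed from the parallel minor.

bVII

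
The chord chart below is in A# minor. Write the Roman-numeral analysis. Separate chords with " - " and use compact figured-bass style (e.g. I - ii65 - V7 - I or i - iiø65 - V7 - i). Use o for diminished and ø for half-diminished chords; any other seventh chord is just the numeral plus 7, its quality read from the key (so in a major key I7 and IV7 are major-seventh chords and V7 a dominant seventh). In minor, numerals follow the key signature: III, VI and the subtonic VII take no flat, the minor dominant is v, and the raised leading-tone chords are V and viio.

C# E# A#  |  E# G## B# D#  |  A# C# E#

C#-E#-A#: root A# is the tonic; minor triad there is i6.
E#-G##-B#-D# has root E#, degree 5 in A# minor, so V7.
A#-C#-E#: minor triad on A# = scale degree 1 → i.

i6 - V7 - i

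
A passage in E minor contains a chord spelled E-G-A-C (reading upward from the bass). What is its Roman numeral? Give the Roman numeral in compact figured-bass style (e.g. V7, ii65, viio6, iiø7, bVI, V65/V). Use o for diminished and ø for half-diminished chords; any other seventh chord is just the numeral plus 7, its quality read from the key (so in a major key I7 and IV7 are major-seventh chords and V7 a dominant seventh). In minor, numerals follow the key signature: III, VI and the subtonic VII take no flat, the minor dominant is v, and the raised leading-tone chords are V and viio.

iv43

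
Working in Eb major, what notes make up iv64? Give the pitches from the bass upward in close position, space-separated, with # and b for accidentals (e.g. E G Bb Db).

Eb Ab Cb

Scale degree 4 in Eb major is Ab; here the chord built on it is altered to a minor triad. iv64 is the minor subdominant, borrowed from the parallel minor.
So the chord is Ab-Cb-Eb, a minor triad.
The figured bass 64 indicates second inversion, placing the fifth (Eb) in the bass: Eb-Ab-Cb.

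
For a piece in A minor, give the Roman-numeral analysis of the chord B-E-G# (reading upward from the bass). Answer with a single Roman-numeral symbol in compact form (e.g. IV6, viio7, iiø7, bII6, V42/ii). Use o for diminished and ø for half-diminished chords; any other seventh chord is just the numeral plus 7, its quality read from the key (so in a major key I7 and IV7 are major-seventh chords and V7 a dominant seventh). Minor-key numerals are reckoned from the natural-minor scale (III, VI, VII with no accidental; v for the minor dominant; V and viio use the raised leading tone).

V64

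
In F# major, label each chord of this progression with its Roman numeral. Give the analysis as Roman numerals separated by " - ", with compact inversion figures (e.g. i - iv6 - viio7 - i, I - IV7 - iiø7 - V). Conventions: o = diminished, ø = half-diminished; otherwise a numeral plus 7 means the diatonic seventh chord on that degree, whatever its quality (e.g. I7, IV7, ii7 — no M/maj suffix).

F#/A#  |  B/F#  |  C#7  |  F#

I6 - IV64 - V7 - I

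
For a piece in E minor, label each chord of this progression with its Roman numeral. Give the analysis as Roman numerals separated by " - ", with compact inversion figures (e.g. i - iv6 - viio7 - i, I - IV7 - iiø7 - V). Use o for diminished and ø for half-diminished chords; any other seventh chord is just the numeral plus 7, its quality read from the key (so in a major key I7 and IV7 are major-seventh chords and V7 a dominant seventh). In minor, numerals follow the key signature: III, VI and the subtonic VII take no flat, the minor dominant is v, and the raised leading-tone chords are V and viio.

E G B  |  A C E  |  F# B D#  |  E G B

i - iv - V64 - i

E-G-B: root E is the tonic; minor triad there is i.
A-C-E has root A, degree 4 in E minor, so iv.
F#-B-D#: major triad on B = scale degree 5 → V64.
E-G-B has root E, degree 1 in E minor, so i.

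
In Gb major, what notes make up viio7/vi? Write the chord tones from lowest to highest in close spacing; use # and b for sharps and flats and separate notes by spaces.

viio7/vi is a secondary leading-tone chord. The target vi is Eb in Gb major; the applied chord is rooted a semitone below, on D.
Building a fully diminished seventh chord on D gives D-F-Ab-Cb.

D F Ab Cb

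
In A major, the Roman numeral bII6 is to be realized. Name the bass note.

bII in A major has root Bb; the chord is Bb-D-F.
The figure 6 means first inversion — the third is in the bass.

D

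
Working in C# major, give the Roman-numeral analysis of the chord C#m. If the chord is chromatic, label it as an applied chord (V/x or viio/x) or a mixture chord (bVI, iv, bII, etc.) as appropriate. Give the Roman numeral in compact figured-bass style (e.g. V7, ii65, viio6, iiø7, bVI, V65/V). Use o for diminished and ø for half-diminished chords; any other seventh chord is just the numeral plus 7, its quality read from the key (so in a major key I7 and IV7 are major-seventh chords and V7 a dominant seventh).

Stacked in thirds the chord is C#-E-G#: a minor triad on C#.
C# is the first degree of C# major. This is the minor tonic, borrowed from the parallel minor.

i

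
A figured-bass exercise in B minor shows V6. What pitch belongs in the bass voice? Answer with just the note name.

V in B minor has root F#; the chord is F#-A#-C#.
The figure 6 means first inversion — the third is in the bass.

A#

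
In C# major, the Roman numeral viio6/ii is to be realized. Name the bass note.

The applied chord viio6/ii is rooted on C##: C##-E#-G#.
The figure 6 means first inversion — the third is in the bass.

E#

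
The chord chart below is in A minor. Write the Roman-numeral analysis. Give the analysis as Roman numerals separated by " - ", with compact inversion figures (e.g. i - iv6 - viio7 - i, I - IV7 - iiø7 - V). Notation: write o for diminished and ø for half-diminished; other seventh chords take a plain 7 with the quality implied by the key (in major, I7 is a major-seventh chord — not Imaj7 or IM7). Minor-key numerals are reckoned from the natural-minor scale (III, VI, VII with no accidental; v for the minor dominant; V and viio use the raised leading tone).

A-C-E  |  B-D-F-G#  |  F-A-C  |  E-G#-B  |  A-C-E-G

A-C-E: root A is the tonic; minor triad there is i.
B-D-F-G#: fully diminished seventh chord on G# = scale degree 7 → viio65.
F-A-C: root F is the submediant; major triad there is VI.
E-G#-B: root E is the dominant; major triad there is V.
A-C-E-G has root A, degree 1 in A minor, so i7.

i - viio65 - VI - V - i7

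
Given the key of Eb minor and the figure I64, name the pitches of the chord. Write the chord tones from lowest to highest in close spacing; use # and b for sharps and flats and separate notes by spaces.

Bb Eb G

I64 is the major tonic (Picardy third), borrowed from the parallel major. In Eb minor that root is Eb.
So the chord is Eb-G-Bb, a major triad.
The figured bass 64 indicates second inversion, placing the fifth (Bb) in the bass: Bb-Eb-G.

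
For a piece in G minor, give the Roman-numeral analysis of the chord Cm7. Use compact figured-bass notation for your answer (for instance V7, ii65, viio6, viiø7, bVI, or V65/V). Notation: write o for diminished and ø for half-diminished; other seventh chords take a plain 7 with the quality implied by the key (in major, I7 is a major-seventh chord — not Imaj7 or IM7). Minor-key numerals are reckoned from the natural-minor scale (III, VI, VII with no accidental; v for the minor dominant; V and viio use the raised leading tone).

iv7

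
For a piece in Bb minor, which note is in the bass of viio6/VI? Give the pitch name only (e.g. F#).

Ab

The applied chord viio6/VI is rooted on F: F-Ab-Cb.
The figure 6 means first inversion — the third is in the bass.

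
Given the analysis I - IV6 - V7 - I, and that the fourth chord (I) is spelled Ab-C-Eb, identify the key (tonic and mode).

Ab major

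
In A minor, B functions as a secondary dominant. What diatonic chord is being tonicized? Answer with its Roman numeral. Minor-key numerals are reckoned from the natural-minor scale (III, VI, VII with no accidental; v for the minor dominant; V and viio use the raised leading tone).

The chord is a major triad on B.
A dominant resolves down a perfect fifth: B → E. In A minor, E is scale degree 5, i.e. V.

V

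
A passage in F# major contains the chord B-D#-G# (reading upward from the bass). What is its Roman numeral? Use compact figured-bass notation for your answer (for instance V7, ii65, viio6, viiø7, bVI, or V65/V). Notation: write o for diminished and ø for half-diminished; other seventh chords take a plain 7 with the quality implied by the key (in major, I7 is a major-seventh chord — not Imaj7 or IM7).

ii6

The pitches G#-B-D# form a minor triad rooted on G#.
G# is scale degree 2 in F# major, and a minor triad on that degree is written ii.
With B in the bass the chord is in first inversion, so the figured bass is 6.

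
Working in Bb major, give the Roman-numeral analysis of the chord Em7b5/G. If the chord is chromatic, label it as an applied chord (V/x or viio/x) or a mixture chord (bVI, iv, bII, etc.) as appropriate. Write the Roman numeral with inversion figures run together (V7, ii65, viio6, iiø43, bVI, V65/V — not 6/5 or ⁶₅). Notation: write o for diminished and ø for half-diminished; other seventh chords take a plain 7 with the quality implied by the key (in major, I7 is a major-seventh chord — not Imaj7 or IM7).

viiø65/V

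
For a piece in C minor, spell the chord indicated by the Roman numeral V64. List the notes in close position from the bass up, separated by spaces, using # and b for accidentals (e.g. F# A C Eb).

D G B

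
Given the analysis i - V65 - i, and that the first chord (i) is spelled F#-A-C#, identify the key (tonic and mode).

F# minor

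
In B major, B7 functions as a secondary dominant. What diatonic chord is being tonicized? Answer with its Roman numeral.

IV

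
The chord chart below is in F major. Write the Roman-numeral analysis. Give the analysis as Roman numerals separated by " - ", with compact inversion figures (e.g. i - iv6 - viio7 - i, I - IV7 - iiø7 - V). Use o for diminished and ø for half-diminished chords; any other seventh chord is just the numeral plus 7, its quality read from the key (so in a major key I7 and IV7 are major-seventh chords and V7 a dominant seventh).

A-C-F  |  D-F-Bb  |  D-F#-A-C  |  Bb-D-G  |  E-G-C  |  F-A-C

A-C-F: root F is the tonic; major triad there is I6.
D-F-Bb: major triad on Bb = scale degree 4 → IV6.
D-F#-A-C is the secondary dominant of ii (dominant seventh chord on D): V7/ii.
Bb-D-G has root G, degree 2 in F major, so ii6.
E-G-C: major triad on C = scale degree 5 → V6.
F-A-C: major triad on F = scale degree 1 → I.

I6 - IV6 - V7/ii - ii6 - V6 - I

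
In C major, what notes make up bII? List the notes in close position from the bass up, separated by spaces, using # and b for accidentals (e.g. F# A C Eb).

Scale degree 2 in C major is D; lowering it a half step gives Db. bII is the Neapolitan chord — a major triad on the lowered second degree.
So the chord is Db-F-Ab.

Db F Ab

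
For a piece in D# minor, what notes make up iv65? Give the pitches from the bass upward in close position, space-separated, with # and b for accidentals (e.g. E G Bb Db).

B D# F# G#

In D# minor, the subdominant is G#, and the diatonic chord built there is a minor seventh chord.
Stacking thirds from G# gives G#-B-D#-F#.
The figured bass 65 indicates first inversion, placing the third (B) in the bass: B-D#-F#-G#.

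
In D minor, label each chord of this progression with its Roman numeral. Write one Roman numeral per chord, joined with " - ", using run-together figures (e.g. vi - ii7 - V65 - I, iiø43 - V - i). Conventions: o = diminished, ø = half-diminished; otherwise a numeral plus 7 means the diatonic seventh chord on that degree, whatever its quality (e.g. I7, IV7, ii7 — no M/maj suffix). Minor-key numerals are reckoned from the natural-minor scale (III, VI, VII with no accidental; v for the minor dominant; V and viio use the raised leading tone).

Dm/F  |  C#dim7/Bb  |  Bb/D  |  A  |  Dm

i6 - viio42 - VI6 - V - i

Dm/F has root D, degree 1 in D minor, so i6.
C#dim7/Bb: root C# is the leading tone; fully diminished seventh chord there is viio42.
Bb/D: major triad on Bb = scale degree 6 → VI6.
A: root A is the dominant; major triad there is V.
Dm: root D is the tonic; minor triad there is i.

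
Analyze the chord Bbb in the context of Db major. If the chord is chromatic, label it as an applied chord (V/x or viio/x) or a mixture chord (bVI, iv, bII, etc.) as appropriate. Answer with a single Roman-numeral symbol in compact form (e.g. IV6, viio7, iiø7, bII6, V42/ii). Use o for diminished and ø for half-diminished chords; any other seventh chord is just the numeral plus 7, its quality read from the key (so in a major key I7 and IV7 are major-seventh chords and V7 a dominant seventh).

bVI

The pitches Bbb-Db-Fb form a major triad rooted on Bbb.
Bbb is the lowered sixth degree of Db major (diatonic 6 would be Bb). This is a major triad on the lowered sixth degree, borrowed from the parallel minor.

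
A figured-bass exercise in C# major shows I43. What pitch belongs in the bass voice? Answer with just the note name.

I in C# major has root C#; the chord is C#-E#-G#-B#.
The figure 43 means second inversion — the fifth is in the bass.

G#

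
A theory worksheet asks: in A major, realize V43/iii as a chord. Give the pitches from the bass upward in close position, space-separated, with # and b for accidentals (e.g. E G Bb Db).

D# F# G# B#

The slash means an applied dominant: we want the dominant of iii. In A major, iii is C# minor, and its dominant is built on G#.
Building a dominant seventh chord on G# gives G#-B#-D#-F#.
With the 43 figure the chord is in second inversion; from the bass D# upward in close position it reads D#-F#-G#-B#.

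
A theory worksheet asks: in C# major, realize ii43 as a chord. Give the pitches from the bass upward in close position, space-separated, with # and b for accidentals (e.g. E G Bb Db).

A# C# D# F#

The numeral's case and figure indicate a minor seventh chord. In C# major its root, the second degree, is D#.
Stacking thirds from D# gives D#-F#-A#-C#.
The figured bass 43 indicates second inversion, placing the fifth (A#) in the bass: A#-C#-D#-F#.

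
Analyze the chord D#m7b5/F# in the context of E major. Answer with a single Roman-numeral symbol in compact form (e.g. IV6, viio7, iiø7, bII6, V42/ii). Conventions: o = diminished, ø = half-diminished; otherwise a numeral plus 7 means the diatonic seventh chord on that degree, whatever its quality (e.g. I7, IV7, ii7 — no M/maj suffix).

The pitches D#-F#-A-C# form a half-diminished seventh chord rooted on D#.
D# is scale degree 7 in E major, and a half-diminished seventh chord on that degree is written viiø7.
With F# in the bass the chord is in first inversion, so the figured bass is 65.

viiø65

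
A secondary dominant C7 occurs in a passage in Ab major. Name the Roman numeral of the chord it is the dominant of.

The chord is a dominant seventh chord on C.
A dominant resolves down a perfect fifth: C → F. In Ab major, F is scale degree 6, i.e. vi.

vi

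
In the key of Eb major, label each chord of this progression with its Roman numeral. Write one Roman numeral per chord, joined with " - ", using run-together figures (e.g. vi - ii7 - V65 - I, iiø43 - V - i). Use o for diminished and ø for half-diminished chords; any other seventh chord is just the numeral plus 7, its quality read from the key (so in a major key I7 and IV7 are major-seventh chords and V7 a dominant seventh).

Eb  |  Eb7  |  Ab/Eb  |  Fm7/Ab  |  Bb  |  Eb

I - V7/IV - IV64 - ii65 - V - I

Eb: root Eb is the tonic; major triad there is I.
Eb7: a dominant seventh chord on Eb, the applied dominant of IV → V7/IV.
Ab/Eb: root Ab is the subdominant; major triad there is IV64.
Fm7/Ab has root F, degree 2 in Eb major, so ii65.
Bb has root Bb, degree 5 in Eb major, so V.
Eb has root Eb, degree 1 in Eb major, so I.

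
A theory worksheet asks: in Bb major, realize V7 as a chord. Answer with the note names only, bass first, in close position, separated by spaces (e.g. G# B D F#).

F A C Eb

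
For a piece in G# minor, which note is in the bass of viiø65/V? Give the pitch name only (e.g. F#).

The applied chord viiø65/V is rooted on C##: C##-E#-G#-B#.
The figure 65 means first inversion — the third is in the bass.

E#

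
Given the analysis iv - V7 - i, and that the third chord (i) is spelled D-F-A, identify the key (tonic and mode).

D minor

The chord Dm is a minor triad rooted on D; its label is i.
If D is scale degree 1 and the mode makes that degree carry a minor triad, the tonic is D and the mode is minor.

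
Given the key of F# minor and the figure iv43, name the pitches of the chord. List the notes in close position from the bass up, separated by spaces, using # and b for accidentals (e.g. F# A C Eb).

The numeral's case and figure indicate a minor seventh chord. In F# minor its root, the fourth degree, is B.
That chord is spelled B-D-F#-A.
The figured bass 43 indicates second inversion, placing the fifth (F#) in the bass: F#-A-B-D.

F# A B D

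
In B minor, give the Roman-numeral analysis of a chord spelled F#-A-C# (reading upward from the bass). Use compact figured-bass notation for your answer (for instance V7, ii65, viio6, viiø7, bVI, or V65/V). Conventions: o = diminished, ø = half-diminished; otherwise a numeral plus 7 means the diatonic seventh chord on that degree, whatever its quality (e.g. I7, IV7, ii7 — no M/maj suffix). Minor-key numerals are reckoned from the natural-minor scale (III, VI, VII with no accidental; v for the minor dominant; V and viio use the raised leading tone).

v

Stacked in thirds the chord is F#-A-C#: a minor triad on F#.
F# is scale degree 5 in B minor, and a minor triad on that degree is written v.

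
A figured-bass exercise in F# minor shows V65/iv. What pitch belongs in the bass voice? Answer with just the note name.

A#

The applied chord V65/iv is rooted on F#: F#-A#-C#-E.
The figure 65 means first inversion — the third is in the bass.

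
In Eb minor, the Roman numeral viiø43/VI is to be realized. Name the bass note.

The applied chord viiø43/VI is rooted on Bb: Bb-Db-Fb-Ab.
The figure 43 means second inversion — the fifth is in the bass.

Fb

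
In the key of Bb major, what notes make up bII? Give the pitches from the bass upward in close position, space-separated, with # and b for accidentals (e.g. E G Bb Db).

bII is the Neapolitan chord — a major triad on the lowered second degree. In Bb major that root is Cb.
So the chord is Cb-Eb-Gb, a major triad.

Cb Eb Gb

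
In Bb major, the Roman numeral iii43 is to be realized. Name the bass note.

A

iii in Bb major has root D; the chord is D-F-A-C.
The figure 43 means second inversion — the fifth is in the bass.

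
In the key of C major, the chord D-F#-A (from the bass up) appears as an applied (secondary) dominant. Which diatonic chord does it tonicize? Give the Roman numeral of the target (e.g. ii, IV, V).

V

The chord is a major triad on D.
A dominant resolves down a perfect fifth: D → G. In C major, G is scale degree 5, i.e. V.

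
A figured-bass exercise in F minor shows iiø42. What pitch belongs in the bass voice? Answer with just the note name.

iiø in F minor has root G; the chord is G-Bb-Db-F.
The figure 42 means third inversion — the seventh is in the bass.

F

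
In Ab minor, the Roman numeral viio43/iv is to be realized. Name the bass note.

The applied chord viio43/iv is rooted on C: C-Eb-Gb-Bbb.
The figure 43 means second inversion — the fifth is in the bass.

Gb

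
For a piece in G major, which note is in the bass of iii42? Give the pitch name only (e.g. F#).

A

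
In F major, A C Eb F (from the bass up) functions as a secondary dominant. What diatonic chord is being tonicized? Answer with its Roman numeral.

The chord is a dominant seventh chord on F.
A dominant resolves down a perfect fifth: F → Bb. In F major, Bb is scale degree 4, i.e. IV.

IV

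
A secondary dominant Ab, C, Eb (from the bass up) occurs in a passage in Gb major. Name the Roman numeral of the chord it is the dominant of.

The chord is a major triad on Ab.
A dominant resolves down a perfect fifth: Ab → Db. In Gb major, Db is scale degree 5, i.e. V.

V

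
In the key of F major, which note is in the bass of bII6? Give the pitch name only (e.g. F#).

bII in F major has root Gb; the chord is Gb-Bb-Db.
The figure 6 means first inversion — the third is in the bass.

Bb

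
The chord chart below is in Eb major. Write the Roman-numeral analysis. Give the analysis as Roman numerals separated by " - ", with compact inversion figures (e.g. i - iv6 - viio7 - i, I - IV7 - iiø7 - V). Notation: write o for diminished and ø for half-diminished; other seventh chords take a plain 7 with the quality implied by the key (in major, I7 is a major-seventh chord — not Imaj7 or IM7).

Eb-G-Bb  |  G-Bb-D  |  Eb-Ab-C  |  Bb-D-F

I - iii - IV64 - V

Eb-G-Bb: major triad on Eb = scale degree 1 → I.
G-Bb-D: minor triad on G = scale degree 3 → iii.
Eb-Ab-C has root Ab, degree 4 in Eb major, so IV64.
Bb-D-F has root Bb, degree 5 in Eb major, so V.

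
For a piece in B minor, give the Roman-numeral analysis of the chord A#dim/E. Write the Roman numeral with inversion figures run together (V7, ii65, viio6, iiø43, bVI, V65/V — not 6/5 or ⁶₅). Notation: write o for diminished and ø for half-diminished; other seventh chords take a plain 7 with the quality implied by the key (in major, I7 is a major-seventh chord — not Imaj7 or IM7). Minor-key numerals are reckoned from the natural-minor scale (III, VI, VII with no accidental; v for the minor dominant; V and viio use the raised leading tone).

Stacked in thirds the chord is A#-C#-E: a diminished triad on A#.
In B minor, A# is the leading tone; the diatonic diminished triad there is viio.
With E in the bass the chord is in second inversion, so the figured bass is 64.

viio64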